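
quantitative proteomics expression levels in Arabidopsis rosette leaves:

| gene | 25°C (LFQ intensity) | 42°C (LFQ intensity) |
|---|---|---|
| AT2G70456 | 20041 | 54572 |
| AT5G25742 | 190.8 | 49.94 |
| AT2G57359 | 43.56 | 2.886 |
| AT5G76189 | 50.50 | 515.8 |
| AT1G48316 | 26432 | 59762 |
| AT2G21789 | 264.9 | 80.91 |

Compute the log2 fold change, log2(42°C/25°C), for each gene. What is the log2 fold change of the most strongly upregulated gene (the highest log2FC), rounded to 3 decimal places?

log2(54572/20041) = 1.445  (AT2G70456)
log2(49.94/190.8) = -1.934  (AT5G25742)
log2(2.886/43.56) = -3.916  (AT2G57359)
log2(515.8/50.50) = 3.352  (AT5G76189)
log2(59762/26432) = 1.177  (AT1G48316)
log2(80.91/264.9) = -1.711  (AT2G21789)
AT5G76189 is most strongly upregulated.

3.352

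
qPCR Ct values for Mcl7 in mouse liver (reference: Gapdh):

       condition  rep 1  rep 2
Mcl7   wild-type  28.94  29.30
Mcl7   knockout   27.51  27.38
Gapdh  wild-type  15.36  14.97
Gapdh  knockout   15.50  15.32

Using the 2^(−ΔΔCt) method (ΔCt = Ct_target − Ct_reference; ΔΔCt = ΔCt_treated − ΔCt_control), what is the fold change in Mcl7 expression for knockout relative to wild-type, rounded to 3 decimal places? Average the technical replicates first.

Mean Ct: Mcl7 wild-type 29.120; Mcl7 knockout 27.445; Gapdh wild-type 15.165; Gapdh knockout 15.410
ΔCt(wild-type) = 29.120 − 15.165 = 13.955
ΔCt(knockout) = 27.445 − 15.410 = 12.035
ΔΔCt = 12.035 − 13.955 = -1.920
Fold change = 2^(−(-1.920)) = 2^1.920 = 3.7842

3.784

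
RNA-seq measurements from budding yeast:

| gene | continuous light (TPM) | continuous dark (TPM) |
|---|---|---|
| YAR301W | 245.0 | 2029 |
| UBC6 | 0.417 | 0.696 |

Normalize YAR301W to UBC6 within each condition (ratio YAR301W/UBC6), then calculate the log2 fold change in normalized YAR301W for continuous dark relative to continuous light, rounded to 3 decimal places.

2.311

YAR301W/UBC6 (continuous light) = 245.0 / 0.417 = 587.53
YAR301W/UBC6 (continuous dark) = 2029 / 0.696 = 2915.2
Fold change = 2915.2 / 587.53 = 4.9618
log2(4.9618) = 2.3109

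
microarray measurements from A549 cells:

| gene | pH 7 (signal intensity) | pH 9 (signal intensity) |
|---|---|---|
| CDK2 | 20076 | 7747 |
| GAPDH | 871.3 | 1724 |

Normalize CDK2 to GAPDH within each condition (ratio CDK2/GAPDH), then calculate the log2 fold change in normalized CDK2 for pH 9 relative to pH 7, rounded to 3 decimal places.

CDK2/GAPDH (pH 7) = 20076 / 871.3 = 23.041
CDK2/GAPDH (pH 9) = 7747 / 1724 = 4.4936
Fold change = 4.4936 / 23.041 = 0.1950
log2(0.1950) = -2.3583

-2.358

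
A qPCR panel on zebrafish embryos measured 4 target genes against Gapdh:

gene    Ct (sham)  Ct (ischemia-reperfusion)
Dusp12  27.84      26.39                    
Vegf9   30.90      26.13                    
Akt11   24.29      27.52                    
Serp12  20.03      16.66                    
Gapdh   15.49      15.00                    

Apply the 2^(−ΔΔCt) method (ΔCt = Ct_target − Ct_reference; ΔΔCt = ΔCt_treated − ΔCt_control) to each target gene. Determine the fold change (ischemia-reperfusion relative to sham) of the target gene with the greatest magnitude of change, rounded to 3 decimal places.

Dusp12: ΔΔCt = (26.39−15.00) − (27.84−15.49) = 11.39 − 12.35 = -0.96; fold change = 2^0.96 = 1.945
Vegf9: ΔΔCt = (26.13−15.00) − (30.90−15.49) = 11.13 − 15.41 = -4.28; fold change = 2^4.28 = 19.427
Akt11: ΔΔCt = (27.52−15.00) − (24.29−15.49) = 12.52 − 8.80 = 3.72; fold change = 2^-3.72 = 0.076
Serp12: ΔΔCt = (16.66−15.00) − (20.03−15.49) = 1.66 − 4.54 = -2.88; fold change = 2^2.88 = 7.362
Vegf9 has the largest |ΔΔCt| = 4.28.

19.427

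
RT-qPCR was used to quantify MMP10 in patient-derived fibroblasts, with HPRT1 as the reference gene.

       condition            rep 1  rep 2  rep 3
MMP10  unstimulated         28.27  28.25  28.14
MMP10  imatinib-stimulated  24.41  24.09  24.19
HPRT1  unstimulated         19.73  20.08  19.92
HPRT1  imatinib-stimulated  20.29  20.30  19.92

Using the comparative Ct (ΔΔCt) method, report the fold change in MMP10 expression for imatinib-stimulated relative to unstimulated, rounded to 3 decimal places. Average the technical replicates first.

19.027

Mean Ct: MMP10 unstimulated 28.220; MMP10 imatinib-stimulated 24.230; HPRT1 unstimulated 19.910; HPRT1 imatinib-stimulated 20.170
ΔCt(unstimulated) = 28.220 − 19.910 = 8.310
ΔCt(imatinib-stimulated) = 24.230 − 20.170 = 4.060
ΔΔCt = 4.060 − 8.310 = -4.250
Fold change = 2^(−(-4.250)) = 2^4.250 = 19.0273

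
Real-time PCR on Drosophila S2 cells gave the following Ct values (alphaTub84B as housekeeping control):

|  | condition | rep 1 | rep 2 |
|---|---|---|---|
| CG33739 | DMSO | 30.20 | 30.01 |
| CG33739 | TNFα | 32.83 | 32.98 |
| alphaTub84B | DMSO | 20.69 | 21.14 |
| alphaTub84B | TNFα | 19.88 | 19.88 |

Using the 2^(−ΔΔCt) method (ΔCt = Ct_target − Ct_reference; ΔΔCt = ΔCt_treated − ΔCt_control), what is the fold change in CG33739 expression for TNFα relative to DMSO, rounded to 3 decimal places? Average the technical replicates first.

Mean Ct: CG33739 DMSO 30.105; CG33739 TNFα 32.905; alphaTub84B DMSO 20.915; alphaTub84B TNFα 19.880
ΔCt(DMSO) = 30.105 − 20.915 = 9.190
ΔCt(TNFα) = 32.905 − 19.880 = 13.025
ΔΔCt = 13.025 − 9.190 = 3.835
Fold change = 2^(−3.835) = 0.0701

0.070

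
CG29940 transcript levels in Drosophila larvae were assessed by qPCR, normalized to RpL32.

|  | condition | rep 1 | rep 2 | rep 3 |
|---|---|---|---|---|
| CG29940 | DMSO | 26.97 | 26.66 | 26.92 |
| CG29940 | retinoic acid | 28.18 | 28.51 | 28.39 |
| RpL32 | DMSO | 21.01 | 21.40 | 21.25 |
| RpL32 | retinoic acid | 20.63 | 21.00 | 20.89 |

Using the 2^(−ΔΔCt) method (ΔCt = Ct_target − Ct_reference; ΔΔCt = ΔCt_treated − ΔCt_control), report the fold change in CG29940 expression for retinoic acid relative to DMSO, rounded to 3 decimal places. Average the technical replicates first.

0.270

Mean Ct: CG29940 DMSO 26.850; CG29940 retinoic acid 28.360; RpL32 DMSO 21.220; RpL32 retinoic acid 20.840
ΔCt(DMSO) = 26.850 − 21.220 = 5.630
ΔCt(retinoic acid) = 28.360 − 20.840 = 7.520
ΔΔCt = 7.520 − 5.630 = 1.890
Fold change = 2^(−1.890) = 0.2698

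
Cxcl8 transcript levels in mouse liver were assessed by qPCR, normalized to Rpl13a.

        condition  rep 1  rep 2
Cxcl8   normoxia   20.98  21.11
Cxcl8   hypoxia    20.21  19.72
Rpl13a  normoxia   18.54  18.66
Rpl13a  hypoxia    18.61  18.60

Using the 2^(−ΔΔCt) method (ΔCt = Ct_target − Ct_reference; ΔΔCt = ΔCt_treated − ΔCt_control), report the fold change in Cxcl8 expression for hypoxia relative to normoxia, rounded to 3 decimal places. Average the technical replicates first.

2.121

Mean Ct: Cxcl8 normoxia 21.045; Cxcl8 hypoxia 19.965; Rpl13a normoxia 18.600; Rpl13a hypoxia 18.605
ΔCt(normoxia) = 21.045 − 18.600 = 2.445
ΔCt(hypoxia) = 19.965 − 18.605 = 1.360
ΔΔCt = 1.360 − 2.445 = -1.085
Fold change = 2^(−(-1.085)) = 2^1.085 = 2.1214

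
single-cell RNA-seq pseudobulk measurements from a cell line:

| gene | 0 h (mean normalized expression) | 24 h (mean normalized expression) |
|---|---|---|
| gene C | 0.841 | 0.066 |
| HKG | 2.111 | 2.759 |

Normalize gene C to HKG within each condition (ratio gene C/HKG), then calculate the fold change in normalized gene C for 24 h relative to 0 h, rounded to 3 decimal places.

0.060

gene C/HKG (0 h) = 0.841 / 2.111 = 0.39839
gene C/HKG (24 h) = 0.066 / 2.759 = 0.023922
Fold change = 0.023922 / 0.39839 = 0.0600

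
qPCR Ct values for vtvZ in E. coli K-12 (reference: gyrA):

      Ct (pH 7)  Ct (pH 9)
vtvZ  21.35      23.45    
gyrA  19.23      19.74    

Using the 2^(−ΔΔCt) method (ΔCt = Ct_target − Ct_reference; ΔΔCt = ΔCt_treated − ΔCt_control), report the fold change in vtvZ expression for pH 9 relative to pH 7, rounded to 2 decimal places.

0.33

ΔCt(pH 7) = 21.350 − 19.230 = 2.120
ΔCt(pH 9) = 23.450 − 19.740 = 3.710
ΔΔCt = 3.710 − 2.120 = 1.590
Fold change = 2^(−1.590) = 0.332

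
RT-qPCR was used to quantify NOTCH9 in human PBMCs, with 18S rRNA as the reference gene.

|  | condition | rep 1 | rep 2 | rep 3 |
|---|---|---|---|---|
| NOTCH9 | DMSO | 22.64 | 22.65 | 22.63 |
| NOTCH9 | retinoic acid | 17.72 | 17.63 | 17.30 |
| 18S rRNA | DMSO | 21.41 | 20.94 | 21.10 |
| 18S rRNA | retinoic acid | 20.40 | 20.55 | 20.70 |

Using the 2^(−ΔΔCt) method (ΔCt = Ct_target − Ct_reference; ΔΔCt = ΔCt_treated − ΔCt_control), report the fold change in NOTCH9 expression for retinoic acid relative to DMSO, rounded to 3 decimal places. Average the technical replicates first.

Mean Ct: NOTCH9 DMSO 22.640; NOTCH9 retinoic acid 17.550; 18S rRNA DMSO 21.150; 18S rRNA retinoic acid 20.550
ΔCt(DMSO) = 22.640 − 21.150 = 1.490
ΔCt(retinoic acid) = 17.550 − 20.550 = -3.000
ΔΔCt = -3.000 − 1.490 = -4.490
Fold change = 2^(−(-4.490)) = 2^4.490 = 22.4711

22.471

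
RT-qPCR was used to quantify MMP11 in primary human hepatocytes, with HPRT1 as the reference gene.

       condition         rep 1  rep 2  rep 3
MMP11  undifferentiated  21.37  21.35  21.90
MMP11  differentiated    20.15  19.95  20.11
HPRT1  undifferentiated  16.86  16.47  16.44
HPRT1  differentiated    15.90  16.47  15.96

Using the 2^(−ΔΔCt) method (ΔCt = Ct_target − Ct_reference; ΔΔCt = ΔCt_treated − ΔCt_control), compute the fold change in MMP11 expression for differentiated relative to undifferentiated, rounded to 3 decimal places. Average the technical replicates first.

Mean Ct: MMP11 undifferentiated 21.540; MMP11 differentiated 20.070; HPRT1 undifferentiated 16.590; HPRT1 differentiated 16.110
ΔCt(undifferentiated) = 21.540 − 16.590 = 4.950
ΔCt(differentiated) = 20.070 − 16.110 = 3.960
ΔΔCt = 3.960 − 4.950 = -0.990
Fold change = 2^(−(-0.990)) = 2^0.990 = 1.9862

1.986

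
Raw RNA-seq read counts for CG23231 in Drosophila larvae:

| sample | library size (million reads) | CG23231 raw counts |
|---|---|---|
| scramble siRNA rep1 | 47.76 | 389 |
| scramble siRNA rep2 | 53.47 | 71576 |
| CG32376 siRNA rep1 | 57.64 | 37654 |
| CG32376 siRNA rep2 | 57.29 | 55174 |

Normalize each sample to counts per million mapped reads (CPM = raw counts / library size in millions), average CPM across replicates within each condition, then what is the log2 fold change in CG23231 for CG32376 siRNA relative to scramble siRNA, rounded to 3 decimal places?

0.263

CPM(scramble siRNA rep1) = 389 / 47.76 = 8.1449
CPM(scramble siRNA rep2) = 71576 / 53.47 = 1338.6198
CPM(CG32376 siRNA rep1) = 37654 / 57.64 = 653.2616
CPM(CG32376 siRNA rep2) = 55174 / 57.29 = 963.0651
mean CPM(scramble siRNA) = 673.3823; mean CPM(CG32376 siRNA) = 808.1634
Fold change = 808.1634 / 673.3823 = 1.20016
log2(1.20016) = 0.2632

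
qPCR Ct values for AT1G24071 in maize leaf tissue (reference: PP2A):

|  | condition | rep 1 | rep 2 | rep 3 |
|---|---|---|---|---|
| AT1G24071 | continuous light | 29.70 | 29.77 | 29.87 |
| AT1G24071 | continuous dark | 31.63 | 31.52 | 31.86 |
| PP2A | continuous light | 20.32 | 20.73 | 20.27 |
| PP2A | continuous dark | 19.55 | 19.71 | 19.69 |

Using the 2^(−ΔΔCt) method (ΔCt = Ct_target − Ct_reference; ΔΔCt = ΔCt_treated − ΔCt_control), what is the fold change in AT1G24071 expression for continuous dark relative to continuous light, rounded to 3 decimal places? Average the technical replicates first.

Mean Ct: AT1G24071 continuous light 29.780; AT1G24071 continuous dark 31.670; PP2A continuous light 20.440; PP2A continuous dark 19.650
ΔCt(continuous light) = 29.780 − 20.440 = 9.340
ΔCt(continuous dark) = 31.670 − 19.650 = 12.020
ΔΔCt = 12.020 − 9.340 = 2.680
Fold change = 2^(−2.680) = 0.1560

0.156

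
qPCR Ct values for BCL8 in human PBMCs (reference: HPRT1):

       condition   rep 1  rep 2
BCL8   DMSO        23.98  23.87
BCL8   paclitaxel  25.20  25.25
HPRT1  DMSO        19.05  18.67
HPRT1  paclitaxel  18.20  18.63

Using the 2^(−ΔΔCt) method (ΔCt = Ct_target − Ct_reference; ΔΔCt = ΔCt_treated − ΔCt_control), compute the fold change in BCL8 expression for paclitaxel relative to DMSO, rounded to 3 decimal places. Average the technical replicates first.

Mean Ct: BCL8 DMSO 23.925; BCL8 paclitaxel 25.225; HPRT1 DMSO 18.860; HPRT1 paclitaxel 18.415
ΔCt(DMSO) = 23.925 − 18.860 = 5.065
ΔCt(paclitaxel) = 25.225 − 18.415 = 6.810
ΔΔCt = 6.810 − 5.065 = 1.745
Fold change = 2^(−1.745) = 0.2983

0.298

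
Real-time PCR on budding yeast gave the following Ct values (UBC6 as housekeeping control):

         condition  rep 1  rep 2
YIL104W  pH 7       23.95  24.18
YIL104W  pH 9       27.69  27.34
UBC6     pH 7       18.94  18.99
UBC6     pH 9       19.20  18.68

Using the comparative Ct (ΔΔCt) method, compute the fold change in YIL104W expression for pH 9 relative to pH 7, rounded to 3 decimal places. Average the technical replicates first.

Mean Ct: YIL104W pH 7 24.065; YIL104W pH 9 27.515; UBC6 pH 7 18.965; UBC6 pH 9 18.940
ΔCt(pH 7) = 24.065 − 18.965 = 5.100
ΔCt(pH 9) = 27.515 − 18.940 = 8.575
ΔΔCt = 8.575 − 5.100 = 3.475
Fold change = 2^(−3.475) = 0.0899

0.090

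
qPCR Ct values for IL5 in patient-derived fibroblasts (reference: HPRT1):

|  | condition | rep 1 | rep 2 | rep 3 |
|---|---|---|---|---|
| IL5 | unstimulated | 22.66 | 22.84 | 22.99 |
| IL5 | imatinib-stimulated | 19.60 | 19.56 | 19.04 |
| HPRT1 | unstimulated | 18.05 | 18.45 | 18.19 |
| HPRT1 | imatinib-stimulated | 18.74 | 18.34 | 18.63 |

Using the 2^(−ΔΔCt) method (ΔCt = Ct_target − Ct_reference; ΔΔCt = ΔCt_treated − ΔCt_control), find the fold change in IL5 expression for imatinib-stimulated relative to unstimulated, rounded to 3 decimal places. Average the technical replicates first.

13.642

Mean Ct: IL5 unstimulated 22.830; IL5 imatinib-stimulated 19.400; HPRT1 unstimulated 18.230; HPRT1 imatinib-stimulated 18.570
ΔCt(unstimulated) = 22.830 − 18.230 = 4.600
ΔCt(imatinib-stimulated) = 19.400 − 18.570 = 0.830
ΔΔCt = 0.830 − 4.600 = -3.770
Fold change = 2^(−(-3.770)) = 2^3.770 = 13.6422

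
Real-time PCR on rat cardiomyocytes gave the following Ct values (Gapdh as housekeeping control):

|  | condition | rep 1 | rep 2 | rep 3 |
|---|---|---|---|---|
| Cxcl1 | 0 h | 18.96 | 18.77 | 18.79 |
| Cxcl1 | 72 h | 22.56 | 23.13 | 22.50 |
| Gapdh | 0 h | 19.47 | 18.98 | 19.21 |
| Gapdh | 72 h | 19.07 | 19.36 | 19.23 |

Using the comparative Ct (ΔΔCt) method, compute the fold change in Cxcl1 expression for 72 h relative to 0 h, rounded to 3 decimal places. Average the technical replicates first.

Mean Ct: Cxcl1 0 h 18.840; Cxcl1 72 h 22.730; Gapdh 0 h 19.220; Gapdh 72 h 19.220
ΔCt(0 h) = 18.840 − 19.220 = -0.380
ΔCt(72 h) = 22.730 − 19.220 = 3.510
ΔΔCt = 3.510 − (-0.380) = 3.890
Fold change = 2^(−3.890) = 0.0675

0.067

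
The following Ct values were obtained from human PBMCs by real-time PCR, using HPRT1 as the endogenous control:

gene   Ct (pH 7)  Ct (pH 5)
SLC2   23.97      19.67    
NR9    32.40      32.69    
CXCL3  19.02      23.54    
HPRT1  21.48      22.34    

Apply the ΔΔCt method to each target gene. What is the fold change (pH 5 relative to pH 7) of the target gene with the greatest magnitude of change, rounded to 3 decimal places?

35.753

SLC2: ΔΔCt = (19.67−22.34) − (23.97−21.48) = -2.67 − 2.49 = -5.16; fold change = 2^5.16 = 35.753
NR9: ΔΔCt = (32.69−22.34) − (32.40−21.48) = 10.35 − 10.92 = -0.57; fold change = 2^0.57 = 1.485
CXCL3: ΔΔCt = (23.54−22.34) − (19.02−21.48) = 1.20 − (-2.46) = 3.66; fold change = 2^-3.66 = 0.079
SLC2 has the largest |ΔΔCt| = 5.16.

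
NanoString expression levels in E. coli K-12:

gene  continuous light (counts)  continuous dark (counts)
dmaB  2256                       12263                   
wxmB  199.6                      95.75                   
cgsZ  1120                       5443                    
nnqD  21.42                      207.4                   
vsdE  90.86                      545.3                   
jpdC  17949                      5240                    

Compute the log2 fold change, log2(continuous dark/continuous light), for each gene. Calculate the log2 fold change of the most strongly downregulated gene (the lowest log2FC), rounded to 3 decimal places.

-1.776

log2(12263/2256) = 2.442  (dmaB)
log2(95.75/199.6) = -1.060  (wxmB)
log2(5443/1120) = 2.281  (cgsZ)
log2(207.4/21.42) = 3.275  (nnqD)
log2(545.3/90.86) = 2.585  (vsdE)
log2(5240/17949) = -1.776  (jpdC)
jpdC is most strongly downregulated.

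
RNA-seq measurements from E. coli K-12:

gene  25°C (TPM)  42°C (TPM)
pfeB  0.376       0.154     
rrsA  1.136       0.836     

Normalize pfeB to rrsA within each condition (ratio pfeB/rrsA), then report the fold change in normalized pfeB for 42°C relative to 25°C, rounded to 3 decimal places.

pfeB/rrsA (25°C) = 0.376 / 1.136 = 0.33099
pfeB/rrsA (42°C) = 0.154 / 0.836 = 0.18421
Fold change = 0.18421 / 0.33099 = 0.5566

0.557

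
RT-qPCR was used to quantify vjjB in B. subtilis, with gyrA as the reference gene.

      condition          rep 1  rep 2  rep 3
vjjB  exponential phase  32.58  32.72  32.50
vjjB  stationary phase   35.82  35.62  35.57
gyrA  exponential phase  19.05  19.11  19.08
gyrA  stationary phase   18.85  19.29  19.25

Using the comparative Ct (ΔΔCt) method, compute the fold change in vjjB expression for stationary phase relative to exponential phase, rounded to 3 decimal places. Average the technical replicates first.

Mean Ct: vjjB exponential phase 32.600; vjjB stationary phase 35.670; gyrA exponential phase 19.080; gyrA stationary phase 19.130
ΔCt(exponential phase) = 32.600 − 19.080 = 13.520
ΔCt(stationary phase) = 35.670 − 19.130 = 16.540
ΔΔCt = 16.540 − 13.520 = 3.020
Fold change = 2^(−3.020) = 0.1233

0.123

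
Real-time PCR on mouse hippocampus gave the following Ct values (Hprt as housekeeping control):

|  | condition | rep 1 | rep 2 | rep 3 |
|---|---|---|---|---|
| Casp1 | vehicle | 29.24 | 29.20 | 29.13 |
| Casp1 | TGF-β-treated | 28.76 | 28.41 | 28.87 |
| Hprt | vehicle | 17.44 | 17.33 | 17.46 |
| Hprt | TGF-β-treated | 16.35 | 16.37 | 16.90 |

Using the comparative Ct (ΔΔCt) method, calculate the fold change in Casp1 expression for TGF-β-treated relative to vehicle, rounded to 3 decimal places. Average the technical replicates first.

Mean Ct: Casp1 vehicle 29.190; Casp1 TGF-β-treated 28.680; Hprt vehicle 17.410; Hprt TGF-β-treated 16.540
ΔCt(vehicle) = 29.190 − 17.410 = 11.780
ΔCt(TGF-β-treated) = 28.680 − 16.540 = 12.140
ΔΔCt = 12.140 − 11.780 = 0.360
Fold change = 2^(−0.360) = 0.7792

0.779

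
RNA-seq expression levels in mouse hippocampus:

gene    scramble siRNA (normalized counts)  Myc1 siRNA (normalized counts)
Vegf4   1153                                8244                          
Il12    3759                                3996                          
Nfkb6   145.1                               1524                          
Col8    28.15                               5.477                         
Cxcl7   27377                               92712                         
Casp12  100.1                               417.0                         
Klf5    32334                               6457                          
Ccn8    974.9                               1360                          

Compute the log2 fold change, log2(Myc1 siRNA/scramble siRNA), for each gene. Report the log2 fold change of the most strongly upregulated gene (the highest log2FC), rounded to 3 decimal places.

3.393

log2(8244/1153) = 2.838  (Vegf4)
log2(3996/3759) = 0.088  (Il12)
log2(1524/145.1) = 3.393  (Nfkb6)
log2(5.477/28.15) = -2.362  (Col8)
log2(92712/27377) = 1.760  (Cxcl7)
log2(417.0/100.1) = 2.059  (Casp12)
log2(6457/32334) = -2.324  (Klf5)
log2(1360/974.9) = 0.480  (Ccn8)
Nfkb6 is most strongly upregulated.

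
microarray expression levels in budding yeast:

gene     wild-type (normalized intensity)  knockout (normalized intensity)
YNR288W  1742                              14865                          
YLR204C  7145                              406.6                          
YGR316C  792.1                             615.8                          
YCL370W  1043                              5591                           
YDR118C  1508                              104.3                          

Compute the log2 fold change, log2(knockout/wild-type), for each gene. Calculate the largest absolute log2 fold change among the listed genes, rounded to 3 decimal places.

log2(14865/1742) = 3.093  (YNR288W)
log2(406.6/7145) = -4.135  (YLR204C)
log2(615.8/792.1) = -0.363  (YGR316C)
log2(5591/1043) = 2.422  (YCL370W)
log2(104.3/1508) = -3.854  (YDR118C)
The largest magnitude belongs to YLR204C.

4.135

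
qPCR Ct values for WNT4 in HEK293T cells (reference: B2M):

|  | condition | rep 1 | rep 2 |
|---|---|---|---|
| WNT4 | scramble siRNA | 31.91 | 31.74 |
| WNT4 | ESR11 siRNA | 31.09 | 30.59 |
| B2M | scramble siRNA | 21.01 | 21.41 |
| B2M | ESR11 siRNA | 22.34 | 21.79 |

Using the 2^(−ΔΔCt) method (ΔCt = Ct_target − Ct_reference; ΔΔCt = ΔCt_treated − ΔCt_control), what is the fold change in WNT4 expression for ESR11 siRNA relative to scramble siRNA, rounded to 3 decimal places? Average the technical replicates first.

Mean Ct: WNT4 scramble siRNA 31.825; WNT4 ESR11 siRNA 30.840; B2M scramble siRNA 21.210; B2M ESR11 siRNA 22.065
ΔCt(scramble siRNA) = 31.825 − 21.210 = 10.615
ΔCt(ESR11 siRNA) = 30.840 − 22.065 = 8.775
ΔΔCt = 8.775 − 10.615 = -1.840
Fold change = 2^(−(-1.840)) = 2^1.840 = 3.5801

3.580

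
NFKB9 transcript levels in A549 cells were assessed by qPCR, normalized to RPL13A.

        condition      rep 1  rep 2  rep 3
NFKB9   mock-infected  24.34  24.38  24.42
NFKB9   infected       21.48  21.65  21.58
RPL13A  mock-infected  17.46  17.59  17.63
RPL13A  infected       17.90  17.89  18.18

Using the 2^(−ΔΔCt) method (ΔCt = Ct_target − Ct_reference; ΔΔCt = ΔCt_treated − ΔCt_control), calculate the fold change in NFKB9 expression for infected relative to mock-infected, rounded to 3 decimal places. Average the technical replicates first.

Mean Ct: NFKB9 mock-infected 24.380; NFKB9 infected 21.570; RPL13A mock-infected 17.560; RPL13A infected 17.990
ΔCt(mock-infected) = 24.380 − 17.560 = 6.820
ΔCt(infected) = 21.570 − 17.990 = 3.580
ΔΔCt = 3.580 − 6.820 = -3.240
Fold change = 2^(−(-3.240)) = 2^3.240 = 9.4479

9.448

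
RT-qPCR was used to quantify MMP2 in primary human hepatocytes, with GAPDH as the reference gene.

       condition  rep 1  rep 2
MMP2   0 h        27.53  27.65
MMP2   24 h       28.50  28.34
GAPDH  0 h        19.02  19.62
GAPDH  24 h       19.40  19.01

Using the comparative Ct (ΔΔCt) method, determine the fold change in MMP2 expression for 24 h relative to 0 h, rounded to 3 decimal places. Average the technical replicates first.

Mean Ct: MMP2 0 h 27.590; MMP2 24 h 28.420; GAPDH 0 h 19.320; GAPDH 24 h 19.205
ΔCt(0 h) = 27.590 − 19.320 = 8.270
ΔCt(24 h) = 28.420 − 19.205 = 9.215
ΔΔCt = 9.215 − 8.270 = 0.945
Fold change = 2^(−0.945) = 0.5194

0.519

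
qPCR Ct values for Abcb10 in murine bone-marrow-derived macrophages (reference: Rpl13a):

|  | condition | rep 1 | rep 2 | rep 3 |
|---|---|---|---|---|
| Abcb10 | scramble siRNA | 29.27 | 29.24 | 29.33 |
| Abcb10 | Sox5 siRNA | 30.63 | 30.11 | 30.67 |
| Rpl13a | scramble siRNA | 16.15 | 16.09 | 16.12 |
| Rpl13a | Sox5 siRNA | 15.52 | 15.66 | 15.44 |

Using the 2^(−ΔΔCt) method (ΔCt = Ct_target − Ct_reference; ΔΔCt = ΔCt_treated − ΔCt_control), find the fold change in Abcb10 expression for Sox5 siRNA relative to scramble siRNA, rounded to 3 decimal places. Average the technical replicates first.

Mean Ct: Abcb10 scramble siRNA 29.280; Abcb10 Sox5 siRNA 30.470; Rpl13a scramble siRNA 16.120; Rpl13a Sox5 siRNA 15.540
ΔCt(scramble siRNA) = 29.280 − 16.120 = 13.160
ΔCt(Sox5 siRNA) = 30.470 − 15.540 = 14.930
ΔΔCt = 14.930 − 13.160 = 1.770
Fold change = 2^(−1.770) = 0.2932

0.293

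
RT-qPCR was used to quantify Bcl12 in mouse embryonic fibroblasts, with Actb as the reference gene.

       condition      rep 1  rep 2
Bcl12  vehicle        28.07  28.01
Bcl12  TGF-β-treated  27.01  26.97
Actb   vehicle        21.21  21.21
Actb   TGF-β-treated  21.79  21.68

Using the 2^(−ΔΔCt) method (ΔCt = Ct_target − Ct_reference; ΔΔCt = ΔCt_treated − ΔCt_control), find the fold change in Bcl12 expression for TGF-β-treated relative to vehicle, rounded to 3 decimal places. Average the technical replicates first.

Mean Ct: Bcl12 vehicle 28.040; Bcl12 TGF-β-treated 26.990; Actb vehicle 21.210; Actb TGF-β-treated 21.735
ΔCt(vehicle) = 28.040 − 21.210 = 6.830
ΔCt(TGF-β-treated) = 26.990 − 21.735 = 5.255
ΔΔCt = 5.255 − 6.830 = -1.575
Fold change = 2^(−(-1.575)) = 2^1.575 = 2.9794

2.979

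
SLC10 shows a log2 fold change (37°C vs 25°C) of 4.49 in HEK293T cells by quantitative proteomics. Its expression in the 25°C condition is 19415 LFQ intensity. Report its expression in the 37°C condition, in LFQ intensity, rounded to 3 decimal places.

Fold change = 2^(4.49) = 22.4711
37°C expression = 19415 × 22.4711 = 436276.756

436276.756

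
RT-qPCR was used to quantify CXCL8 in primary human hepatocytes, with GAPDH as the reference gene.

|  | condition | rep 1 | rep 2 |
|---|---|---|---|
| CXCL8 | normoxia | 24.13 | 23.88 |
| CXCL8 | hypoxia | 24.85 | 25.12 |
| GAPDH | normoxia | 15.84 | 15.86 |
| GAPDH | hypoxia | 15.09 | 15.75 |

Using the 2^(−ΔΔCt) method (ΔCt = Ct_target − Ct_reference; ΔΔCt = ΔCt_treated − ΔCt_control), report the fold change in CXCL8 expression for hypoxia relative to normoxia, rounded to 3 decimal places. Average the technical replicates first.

Mean Ct: CXCL8 normoxia 24.005; CXCL8 hypoxia 24.985; GAPDH normoxia 15.850; GAPDH hypoxia 15.420
ΔCt(normoxia) = 24.005 − 15.850 = 8.155
ΔCt(hypoxia) = 24.985 − 15.420 = 9.565
ΔΔCt = 9.565 − 8.155 = 1.410
Fold change = 2^(−1.410) = 0.3763

0.376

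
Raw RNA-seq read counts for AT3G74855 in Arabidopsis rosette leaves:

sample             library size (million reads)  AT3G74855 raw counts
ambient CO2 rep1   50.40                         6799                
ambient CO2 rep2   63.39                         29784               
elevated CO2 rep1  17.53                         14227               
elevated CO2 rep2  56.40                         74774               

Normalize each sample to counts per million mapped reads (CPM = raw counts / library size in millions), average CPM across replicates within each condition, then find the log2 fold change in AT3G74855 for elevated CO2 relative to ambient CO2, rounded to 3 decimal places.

1.821

CPM(ambient CO2 rep1) = 6799 / 50.40 = 134.9008
CPM(ambient CO2 rep2) = 29784 / 63.39 = 469.8533
CPM(elevated CO2 rep1) = 14227 / 17.53 = 811.5801
CPM(elevated CO2 rep2) = 74774 / 56.40 = 1325.7801
mean CPM(ambient CO2) = 302.3770; mean CPM(elevated CO2) = 1068.6801
Fold change = 1068.6801 / 302.3770 = 3.53426
log2(3.53426) = 1.8214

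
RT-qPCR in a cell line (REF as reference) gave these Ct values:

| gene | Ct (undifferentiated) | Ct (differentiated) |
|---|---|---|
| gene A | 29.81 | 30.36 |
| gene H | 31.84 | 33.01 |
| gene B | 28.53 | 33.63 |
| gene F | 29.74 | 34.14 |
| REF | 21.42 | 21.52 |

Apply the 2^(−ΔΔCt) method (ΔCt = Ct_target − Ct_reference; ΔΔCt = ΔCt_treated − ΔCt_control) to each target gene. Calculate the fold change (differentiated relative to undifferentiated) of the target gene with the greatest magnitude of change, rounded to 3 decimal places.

0.031

gene A: ΔΔCt = (30.36−21.52) − (29.81−21.42) = 8.84 − 8.39 = 0.45; fold change = 2^-0.45 = 0.732
gene H: ΔΔCt = (33.01−21.52) − (31.84−21.42) = 11.49 − 10.42 = 1.07; fold change = 2^-1.07 = 0.476
gene B: ΔΔCt = (33.63−21.52) − (28.53−21.42) = 12.11 − 7.11 = 5.00; fold change = 2^-5.00 = 0.031
gene F: ΔΔCt = (34.14−21.52) − (29.74−21.42) = 12.62 − 8.32 = 4.30; fold change = 2^-4.30 = 0.051
gene B has the largest |ΔΔCt| = 5.00.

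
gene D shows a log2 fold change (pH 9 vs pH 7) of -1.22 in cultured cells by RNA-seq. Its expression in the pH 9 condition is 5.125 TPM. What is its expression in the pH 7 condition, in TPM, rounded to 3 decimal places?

11.939

Fold change = 2^(-1.22) = 0.4293
pH 7 expression = 5.125 / 0.4293 = 11.939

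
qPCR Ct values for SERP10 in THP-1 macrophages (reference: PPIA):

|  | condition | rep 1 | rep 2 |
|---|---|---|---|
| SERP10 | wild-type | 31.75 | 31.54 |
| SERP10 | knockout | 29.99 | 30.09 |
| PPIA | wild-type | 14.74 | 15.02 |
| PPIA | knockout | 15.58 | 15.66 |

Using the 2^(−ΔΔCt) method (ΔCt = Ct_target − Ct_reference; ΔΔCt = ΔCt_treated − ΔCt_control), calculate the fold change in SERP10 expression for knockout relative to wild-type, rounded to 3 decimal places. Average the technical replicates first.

5.081

Mean Ct: SERP10 wild-type 31.645; SERP10 knockout 30.040; PPIA wild-type 14.880; PPIA knockout 15.620
ΔCt(wild-type) = 31.645 − 14.880 = 16.765
ΔCt(knockout) = 30.040 − 15.620 = 14.420
ΔΔCt = 14.420 − 16.765 = -2.345
Fold change = 2^(−(-2.345)) = 2^2.345 = 5.0806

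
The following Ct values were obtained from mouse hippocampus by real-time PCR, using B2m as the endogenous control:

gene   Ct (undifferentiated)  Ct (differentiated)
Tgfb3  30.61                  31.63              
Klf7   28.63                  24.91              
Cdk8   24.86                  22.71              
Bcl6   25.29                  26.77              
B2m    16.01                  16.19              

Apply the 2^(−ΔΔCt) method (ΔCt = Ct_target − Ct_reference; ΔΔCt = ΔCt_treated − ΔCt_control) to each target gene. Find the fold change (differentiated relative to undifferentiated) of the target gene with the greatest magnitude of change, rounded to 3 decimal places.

Tgfb3: ΔΔCt = (31.63−16.19) − (30.61−16.01) = 15.44 − 14.60 = 0.84; fold change = 2^-0.84 = 0.559
Klf7: ΔΔCt = (24.91−16.19) − (28.63−16.01) = 8.72 − 12.62 = -3.90; fold change = 2^3.90 = 14.929
Cdk8: ΔΔCt = (22.71−16.19) − (24.86−16.01) = 6.52 − 8.85 = -2.33; fold change = 2^2.33 = 5.028
Bcl6: ΔΔCt = (26.77−16.19) − (25.29−16.01) = 10.58 − 9.28 = 1.30; fold change = 2^-1.30 = 0.406
Klf7 has the largest |ΔΔCt| = 3.90.

14.929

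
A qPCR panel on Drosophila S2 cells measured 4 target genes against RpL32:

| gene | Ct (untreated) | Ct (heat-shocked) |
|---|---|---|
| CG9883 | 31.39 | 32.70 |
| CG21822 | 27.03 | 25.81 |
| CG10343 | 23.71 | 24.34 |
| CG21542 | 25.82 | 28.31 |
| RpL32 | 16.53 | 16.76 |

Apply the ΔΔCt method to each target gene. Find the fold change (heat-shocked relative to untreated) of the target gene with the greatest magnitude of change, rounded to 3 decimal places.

0.209

CG9883: ΔΔCt = (32.70−16.76) − (31.39−16.53) = 15.94 − 14.86 = 1.08; fold change = 2^-1.08 = 0.473
CG21822: ΔΔCt = (25.81−16.76) − (27.03−16.53) = 9.05 − 10.50 = -1.45; fold change = 2^1.45 = 2.732
CG10343: ΔΔCt = (24.34−16.76) − (23.71−16.53) = 7.58 − 7.18 = 0.40; fold change = 2^-0.40 = 0.758
CG21542: ΔΔCt = (28.31−16.76) − (25.82−16.53) = 11.55 − 9.29 = 2.26; fold change = 2^-2.26 = 0.209
CG21542 has the largest |ΔΔCt| = 2.26.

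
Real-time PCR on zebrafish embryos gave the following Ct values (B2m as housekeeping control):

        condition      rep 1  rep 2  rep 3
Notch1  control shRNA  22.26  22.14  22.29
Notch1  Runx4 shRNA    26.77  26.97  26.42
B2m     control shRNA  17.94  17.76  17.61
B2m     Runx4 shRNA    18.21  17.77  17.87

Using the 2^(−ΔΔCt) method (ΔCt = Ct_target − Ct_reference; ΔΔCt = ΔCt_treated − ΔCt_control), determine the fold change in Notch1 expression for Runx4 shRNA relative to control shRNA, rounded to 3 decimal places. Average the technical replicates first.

Mean Ct: Notch1 control shRNA 22.230; Notch1 Runx4 shRNA 26.720; B2m control shRNA 17.770; B2m Runx4 shRNA 17.950
ΔCt(control shRNA) = 22.230 − 17.770 = 4.460
ΔCt(Runx4 shRNA) = 26.720 − 17.950 = 8.770
ΔΔCt = 8.770 − 4.460 = 4.310
Fold change = 2^(−4.310) = 0.0504

0.050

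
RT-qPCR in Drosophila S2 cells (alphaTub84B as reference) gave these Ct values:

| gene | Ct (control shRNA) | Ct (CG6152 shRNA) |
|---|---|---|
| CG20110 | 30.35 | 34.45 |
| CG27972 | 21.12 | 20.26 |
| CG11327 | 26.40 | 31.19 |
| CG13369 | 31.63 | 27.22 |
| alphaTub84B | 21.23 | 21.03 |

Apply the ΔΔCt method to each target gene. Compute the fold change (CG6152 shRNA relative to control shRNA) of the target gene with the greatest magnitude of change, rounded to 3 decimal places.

CG20110: ΔΔCt = (34.45−21.03) − (30.35−21.23) = 13.42 − 9.12 = 4.30; fold change = 2^-4.30 = 0.051
CG27972: ΔΔCt = (20.26−21.03) − (21.12−21.23) = -0.77 − (-0.11) = -0.66; fold change = 2^0.66 = 1.580
CG11327: ΔΔCt = (31.19−21.03) − (26.40−21.23) = 10.16 − 5.17 = 4.99; fold change = 2^-4.99 = 0.031
CG13369: ΔΔCt = (27.22−21.03) − (31.63−21.23) = 6.19 − 10.40 = -4.21; fold change = 2^4.21 = 18.507
CG11327 has the largest |ΔΔCt| = 4.99.

0.031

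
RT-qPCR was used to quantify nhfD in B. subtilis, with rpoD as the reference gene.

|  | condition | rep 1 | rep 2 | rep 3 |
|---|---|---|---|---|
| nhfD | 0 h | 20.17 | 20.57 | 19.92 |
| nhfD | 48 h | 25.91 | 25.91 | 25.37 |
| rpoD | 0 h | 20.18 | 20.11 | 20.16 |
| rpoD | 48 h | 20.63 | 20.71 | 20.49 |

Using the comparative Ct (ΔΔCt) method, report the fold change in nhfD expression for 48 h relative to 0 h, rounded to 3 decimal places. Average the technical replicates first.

Mean Ct: nhfD 0 h 20.220; nhfD 48 h 25.730; rpoD 0 h 20.150; rpoD 48 h 20.610
ΔCt(0 h) = 20.220 − 20.150 = 0.070
ΔCt(48 h) = 25.730 − 20.610 = 5.120
ΔΔCt = 5.120 − 0.070 = 5.050
Fold change = 2^(−5.050) = 0.0302

0.030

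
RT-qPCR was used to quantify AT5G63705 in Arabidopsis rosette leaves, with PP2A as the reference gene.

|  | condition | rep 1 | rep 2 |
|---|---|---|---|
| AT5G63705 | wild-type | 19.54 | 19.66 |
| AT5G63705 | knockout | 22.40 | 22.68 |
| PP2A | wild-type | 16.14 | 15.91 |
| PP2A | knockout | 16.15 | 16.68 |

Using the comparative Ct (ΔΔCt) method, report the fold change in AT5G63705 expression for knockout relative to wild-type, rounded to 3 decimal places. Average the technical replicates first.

Mean Ct: AT5G63705 wild-type 19.600; AT5G63705 knockout 22.540; PP2A wild-type 16.025; PP2A knockout 16.415
ΔCt(wild-type) = 19.600 − 16.025 = 3.575
ΔCt(knockout) = 22.540 − 16.415 = 6.125
ΔΔCt = 6.125 − 3.575 = 2.550
Fold change = 2^(−2.550) = 0.1708

0.171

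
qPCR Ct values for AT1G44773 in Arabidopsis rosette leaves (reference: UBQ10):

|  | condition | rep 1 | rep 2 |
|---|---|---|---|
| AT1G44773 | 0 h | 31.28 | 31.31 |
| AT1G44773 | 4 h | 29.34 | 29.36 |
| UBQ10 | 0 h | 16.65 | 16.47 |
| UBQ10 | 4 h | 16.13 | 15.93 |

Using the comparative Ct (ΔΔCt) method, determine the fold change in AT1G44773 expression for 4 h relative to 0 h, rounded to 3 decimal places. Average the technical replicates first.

Mean Ct: AT1G44773 0 h 31.295; AT1G44773 4 h 29.350; UBQ10 0 h 16.560; UBQ10 4 h 16.030
ΔCt(0 h) = 31.295 − 16.560 = 14.735
ΔCt(4 h) = 29.350 − 16.030 = 13.320
ΔΔCt = 13.320 − 14.735 = -1.415
Fold change = 2^(−(-1.415)) = 2^1.415 = 2.6666

2.667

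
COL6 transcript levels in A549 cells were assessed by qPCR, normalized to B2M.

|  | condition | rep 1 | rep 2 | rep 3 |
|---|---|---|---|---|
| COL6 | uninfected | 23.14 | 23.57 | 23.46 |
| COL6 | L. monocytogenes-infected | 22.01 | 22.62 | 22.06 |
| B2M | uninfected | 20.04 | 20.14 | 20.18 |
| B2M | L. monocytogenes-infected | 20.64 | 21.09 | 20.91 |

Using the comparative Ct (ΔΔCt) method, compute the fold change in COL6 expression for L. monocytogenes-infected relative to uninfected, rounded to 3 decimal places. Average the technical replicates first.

3.784

Mean Ct: COL6 uninfected 23.390; COL6 L. monocytogenes-infected 22.230; B2M uninfected 20.120; B2M L. monocytogenes-infected 20.880
ΔCt(uninfected) = 23.390 − 20.120 = 3.270
ΔCt(L. monocytogenes-infected) = 22.230 − 20.880 = 1.350
ΔΔCt = 1.350 − 3.270 = -1.920
Fold change = 2^(−(-1.920)) = 2^1.920 = 3.7842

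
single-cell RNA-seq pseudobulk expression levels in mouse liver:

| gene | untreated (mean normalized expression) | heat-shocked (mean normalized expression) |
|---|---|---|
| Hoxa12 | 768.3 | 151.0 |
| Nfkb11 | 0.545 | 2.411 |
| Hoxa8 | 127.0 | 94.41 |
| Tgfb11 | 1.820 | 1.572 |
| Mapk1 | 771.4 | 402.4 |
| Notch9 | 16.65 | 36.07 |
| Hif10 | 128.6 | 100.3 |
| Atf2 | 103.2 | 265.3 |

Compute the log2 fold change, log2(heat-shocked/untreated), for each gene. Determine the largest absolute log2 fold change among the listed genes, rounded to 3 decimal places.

2.347

log2(151.0/768.3) = -2.347  (Hoxa12)
log2(2.411/0.545) = 2.145  (Nfkb11)
log2(94.41/127.0) = -0.428  (Hoxa8)
log2(1.572/1.820) = -0.211  (Tgfb11)
log2(402.4/771.4) = -0.939  (Mapk1)
log2(36.07/16.65) = 1.115  (Notch9)
log2(100.3/128.6) = -0.359  (Hif10)
log2(265.3/103.2) = 1.362  (Atf2)
The largest magnitude belongs to Hoxa12.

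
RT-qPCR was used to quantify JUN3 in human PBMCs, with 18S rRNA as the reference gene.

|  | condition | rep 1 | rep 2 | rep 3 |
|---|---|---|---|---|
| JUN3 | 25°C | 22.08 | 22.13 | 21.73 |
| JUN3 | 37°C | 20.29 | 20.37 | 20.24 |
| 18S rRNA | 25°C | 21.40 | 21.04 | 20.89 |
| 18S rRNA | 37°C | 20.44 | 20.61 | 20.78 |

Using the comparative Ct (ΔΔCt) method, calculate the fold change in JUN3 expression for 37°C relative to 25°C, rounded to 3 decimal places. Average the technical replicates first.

2.266

Mean Ct: JUN3 25°C 21.980; JUN3 37°C 20.300; 18S rRNA 25°C 21.110; 18S rRNA 37°C 20.610
ΔCt(25°C) = 21.980 − 21.110 = 0.870
ΔCt(37°C) = 20.300 − 20.610 = -0.310
ΔΔCt = -0.310 − 0.870 = -1.180
Fold change = 2^(−(-1.180)) = 2^1.180 = 2.2658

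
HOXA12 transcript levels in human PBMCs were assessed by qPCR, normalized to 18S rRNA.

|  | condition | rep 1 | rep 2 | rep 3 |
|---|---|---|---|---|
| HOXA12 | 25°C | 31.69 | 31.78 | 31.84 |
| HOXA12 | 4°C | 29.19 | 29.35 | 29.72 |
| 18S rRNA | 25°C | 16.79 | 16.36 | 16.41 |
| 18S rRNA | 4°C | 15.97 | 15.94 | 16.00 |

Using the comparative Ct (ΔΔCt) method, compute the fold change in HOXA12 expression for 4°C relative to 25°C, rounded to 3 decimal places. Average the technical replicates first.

3.482

Mean Ct: HOXA12 25°C 31.770; HOXA12 4°C 29.420; 18S rRNA 25°C 16.520; 18S rRNA 4°C 15.970
ΔCt(25°C) = 31.770 − 16.520 = 15.250
ΔCt(4°C) = 29.420 − 15.970 = 13.450
ΔΔCt = 13.450 − 15.250 = -1.800
Fold change = 2^(−(-1.800)) = 2^1.800 = 3.4822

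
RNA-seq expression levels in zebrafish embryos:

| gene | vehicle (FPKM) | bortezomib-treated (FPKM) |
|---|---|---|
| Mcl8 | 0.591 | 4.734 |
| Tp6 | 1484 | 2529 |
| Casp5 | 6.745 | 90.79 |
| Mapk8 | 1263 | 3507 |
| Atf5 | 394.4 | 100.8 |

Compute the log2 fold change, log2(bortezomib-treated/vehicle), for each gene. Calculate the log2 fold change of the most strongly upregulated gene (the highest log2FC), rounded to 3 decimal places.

3.751

log2(4.734/0.591) = 3.002  (Mcl8)
log2(2529/1484) = 0.769  (Tp6)
log2(90.79/6.745) = 3.751  (Casp5)
log2(3507/1263) = 1.473  (Mapk8)
log2(100.8/394.4) = -1.968  (Atf5)
Casp5 is most strongly upregulated.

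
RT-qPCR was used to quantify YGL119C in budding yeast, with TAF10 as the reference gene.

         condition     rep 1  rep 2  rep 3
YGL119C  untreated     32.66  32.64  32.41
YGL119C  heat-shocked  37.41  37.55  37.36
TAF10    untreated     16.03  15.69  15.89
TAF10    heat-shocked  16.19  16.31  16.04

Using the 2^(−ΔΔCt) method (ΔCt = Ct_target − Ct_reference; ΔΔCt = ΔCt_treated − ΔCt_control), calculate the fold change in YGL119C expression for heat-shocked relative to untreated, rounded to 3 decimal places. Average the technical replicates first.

Mean Ct: YGL119C untreated 32.570; YGL119C heat-shocked 37.440; TAF10 untreated 15.870; TAF10 heat-shocked 16.180
ΔCt(untreated) = 32.570 − 15.870 = 16.700
ΔCt(heat-shocked) = 37.440 − 16.180 = 21.260
ΔΔCt = 21.260 − 16.700 = 4.560
Fold change = 2^(−4.560) = 0.0424

0.042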